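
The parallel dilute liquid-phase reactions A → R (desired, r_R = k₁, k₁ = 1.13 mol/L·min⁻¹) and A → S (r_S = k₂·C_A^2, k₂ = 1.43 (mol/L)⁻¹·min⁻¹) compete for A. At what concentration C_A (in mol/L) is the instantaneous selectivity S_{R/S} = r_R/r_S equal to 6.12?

S_{R/S} = (k₁/k₂)·C_A^-2 ⇒ C_A = (S·k₂/k₁)^(-0.5).
= (6.12×1.43/1.13)^(-0.5) = (7.745)^(-0.5) = 0.359 mol/L.

0.359 mol/L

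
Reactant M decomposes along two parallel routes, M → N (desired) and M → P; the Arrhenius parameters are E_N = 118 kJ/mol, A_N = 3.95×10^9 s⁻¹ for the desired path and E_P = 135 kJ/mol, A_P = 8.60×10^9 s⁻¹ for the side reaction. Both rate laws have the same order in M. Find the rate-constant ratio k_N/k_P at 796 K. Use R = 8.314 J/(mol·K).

5.99

With equal orders, S_{N/P} = k_N/k_P = (A_N/A_P)·exp[(E_P−E_N)/(RT)].
(E_P−E_N)/(RT) = (135−118)×10³/(8.314×796) = 17000/6618 = 2.569.
k_N/k_P = (3.95×10^9/8.60×10^9)·exp(2.569) = 0.4593 × 13.05 = 5.99.
Since E_N < E_P, lowering the temperature improves selectivity toward N.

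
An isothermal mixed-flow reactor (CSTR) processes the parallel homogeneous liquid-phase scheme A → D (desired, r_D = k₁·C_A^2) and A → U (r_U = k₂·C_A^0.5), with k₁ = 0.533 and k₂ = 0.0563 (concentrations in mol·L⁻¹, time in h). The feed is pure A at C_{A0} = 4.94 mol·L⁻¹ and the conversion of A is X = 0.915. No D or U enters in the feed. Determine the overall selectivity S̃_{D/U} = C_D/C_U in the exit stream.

2.58

Exit C_A = C_{A0}(1−X) = 4.94×0.0850 = 0.4199 mol·L⁻¹.
In a CSTR the entire volume is at exit conditions, so r_D = 0.533×0.4199^2 = 0.09398 and r_U = 0.0563×0.4199^0.5 = 0.03648.
Overall selectivity = C_D/C_U = r_Dτ/(r_Uτ) = r_D/r_U = 2.58.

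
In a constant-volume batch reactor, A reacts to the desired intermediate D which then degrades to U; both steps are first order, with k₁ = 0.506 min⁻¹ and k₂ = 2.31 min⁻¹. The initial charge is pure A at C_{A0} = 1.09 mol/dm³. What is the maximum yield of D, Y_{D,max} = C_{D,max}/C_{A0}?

Evaluating C_D at t_opt = ln(k₂/k₁)/(k₂−k₁) gives C_{D,max}/C_{A0} = (k₁/k₂)^[k₂/(k₂−k₁)].
= (0.506/2.31)^(2.31/(2.31−0.506)) = (0.2190)^(1.280) = 0.1431.

0.143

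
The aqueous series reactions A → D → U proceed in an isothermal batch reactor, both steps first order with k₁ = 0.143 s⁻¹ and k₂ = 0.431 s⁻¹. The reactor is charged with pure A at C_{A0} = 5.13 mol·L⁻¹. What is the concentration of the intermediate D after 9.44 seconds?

0.617 mol·L⁻¹

Solving the coupled first-order balances gives C_D(t) = [k₁/(k₂−k₁)]·C_{A0}·(e^(−k₁t) − e^(−k₂t)).
e^(−k₁t) = e^(−0.143×9.44) = e^(−1.350) = 0.2593; e^(−k₂t) = e^(−4.069) = 0.01710.
C_D = 0.143×5.13/(0.431−0.143) × (0.2593−0.01710) = 2.547×0.2422 = 0.6168 mol·L⁻¹.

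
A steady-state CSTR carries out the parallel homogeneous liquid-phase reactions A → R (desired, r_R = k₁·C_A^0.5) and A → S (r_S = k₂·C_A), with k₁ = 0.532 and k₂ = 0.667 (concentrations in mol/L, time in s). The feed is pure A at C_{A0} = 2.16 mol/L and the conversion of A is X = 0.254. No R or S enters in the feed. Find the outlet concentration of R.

Exit C_A = C_{A0}(1−X) = 2.16×0.746 = 1.611 mol/L.
In a CSTR the entire volume is at exit conditions, so r_R = 0.532×1.611^0.5 = 0.6753 and r_S = 0.667×1.611 = 1.075.
Fraction of consumed A going to R: r_R/(r_R+r_S) = 0.3859.
C_R = 0.3859·C_{A0}·X = 0.3859×2.16×0.254 = 0.212 mol/L.

0.212 mol/L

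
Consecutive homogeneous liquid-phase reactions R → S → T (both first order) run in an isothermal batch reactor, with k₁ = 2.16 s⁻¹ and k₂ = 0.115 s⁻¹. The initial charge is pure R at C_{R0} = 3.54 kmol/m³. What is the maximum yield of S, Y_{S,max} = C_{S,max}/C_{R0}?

0.848

Evaluating C_S at t_opt = ln(k₂/k₁)/(k₂−k₁) gives C_{S,max}/C_{R0} = (k₁/k₂)^[k₂/(k₂−k₁)].
= (2.16/0.115)^(0.115/(0.115−2.16)) = (18.78)^(-0.05623) = 0.8480.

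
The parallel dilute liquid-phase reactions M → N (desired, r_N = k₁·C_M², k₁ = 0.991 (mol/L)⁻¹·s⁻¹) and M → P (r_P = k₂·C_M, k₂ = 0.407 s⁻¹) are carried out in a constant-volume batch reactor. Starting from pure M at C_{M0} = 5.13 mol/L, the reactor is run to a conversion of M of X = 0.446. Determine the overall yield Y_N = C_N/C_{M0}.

0.403

C_M = C_{M0}(1−X) = 2.842 mol/L.
Along a PFR/batch, dC_P/dC_M = −r_P/(r_N+r_P) = −k₂/(k₂+k₁·C_M).
Integrating from C_{M0} to C_M: C_P = (0.407/0.991)·ln[(0.407+0.991·5.13)/(0.407+0.991·2.84)] = 0.4107·ln(5.491/3.223) = 0.2187 mol/L.
Then C_N = (C_{M0}−C_M) − C_P = 2.288 − 0.2187 = 2.069 mol/L.
Y_N = C_N/C_{M0} = 2.069/5.13 = 0.403.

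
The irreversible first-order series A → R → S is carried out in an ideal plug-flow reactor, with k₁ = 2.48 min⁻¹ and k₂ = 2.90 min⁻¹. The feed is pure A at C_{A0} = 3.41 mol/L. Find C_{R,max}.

1.16 mol/L

For a first-order series the maximum intermediate yield is C_{R,max}/C_{A0} = (k₁/k₂)^[k₂/(k₂−k₁)].
= (2.48/2.90)^(2.90/(2.90−2.48)) = (0.8552)^(6.905) = 0.3395.
C_{R,max} = 0.3395×3.41 = 1.16 mol/L.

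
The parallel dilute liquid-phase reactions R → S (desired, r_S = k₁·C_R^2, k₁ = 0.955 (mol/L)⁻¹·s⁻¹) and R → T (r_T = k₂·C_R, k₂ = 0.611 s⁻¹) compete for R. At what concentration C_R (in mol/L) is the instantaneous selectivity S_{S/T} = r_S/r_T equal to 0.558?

S_{S/T} = (k₁/k₂)·C_R ⇒ C_R = S·k₂/k₁.
= 0.558×0.611/0.955 = 0.357 mol/L.

0.357 mol/L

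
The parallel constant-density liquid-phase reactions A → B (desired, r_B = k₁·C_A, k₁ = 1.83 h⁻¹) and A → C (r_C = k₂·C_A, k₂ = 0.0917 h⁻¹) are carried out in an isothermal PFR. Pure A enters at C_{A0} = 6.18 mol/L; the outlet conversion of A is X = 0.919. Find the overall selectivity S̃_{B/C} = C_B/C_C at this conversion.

C_A = C_{A0}(1−X) = 0.5006 mol/L.
Both paths are first order in A, so the instantaneous fraction to B is constant: dC_B/d(−C_A) = k₁/(k₁+k₂) = 0.9523.
C_B = 0.9523·(C_{A0}−C_A) = 0.9523×5.679 = 5.41 mol/L.
C_C = (C_{A0}−C_A)−C_B = 0.2710 mol/L; S̃_{B/C} = 5.408/0.2710 = 20.0.

20.0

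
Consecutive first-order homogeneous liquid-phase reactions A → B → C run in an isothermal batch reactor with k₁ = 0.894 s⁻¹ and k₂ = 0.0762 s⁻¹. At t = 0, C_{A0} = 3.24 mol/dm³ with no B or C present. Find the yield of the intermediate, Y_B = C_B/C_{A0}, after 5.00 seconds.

0.734

The intermediate concentration in a first-order A→B→C sequence is C_B = k₁C_{A0}(e^(−k₁t) − e^(−k₂t))/(k₂−k₁).
e^(−k₁t) = e^(−0.894×5.00) = e^(−4.470) = 0.01145; e^(−k₂t) = e^(−0.3810) = 0.6832.
C_B = 0.894×3.24/(0.0762−0.894) × (0.01145−0.6832) = (-3.542)×(-0.6717) = 2.379 mol/dm³.
Y_B = C_B/C_{A0} = 2.379/3.24 = 0.734.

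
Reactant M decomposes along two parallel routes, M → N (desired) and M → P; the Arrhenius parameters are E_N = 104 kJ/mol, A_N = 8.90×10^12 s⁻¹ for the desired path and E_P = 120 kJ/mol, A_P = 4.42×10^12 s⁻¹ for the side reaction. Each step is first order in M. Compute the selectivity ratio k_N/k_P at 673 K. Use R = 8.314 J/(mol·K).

35.1

Since both paths have the same order in M, the concentration cancels and S_{N/P} = k_N/k_P = (A_N/A_P)·exp[(E_P−E_N)/(RT)].
(E_P−E_N)/(RT) = (120−104)×10³/(8.314×673) = 16000/5595 = 2.860.
k_N/k_P = (8.90×10^12/4.42×10^12)·exp(2.860) = 2.014 × 17.45 = 35.1.
Since E_N < E_P, lowering the temperature improves selectivity toward N.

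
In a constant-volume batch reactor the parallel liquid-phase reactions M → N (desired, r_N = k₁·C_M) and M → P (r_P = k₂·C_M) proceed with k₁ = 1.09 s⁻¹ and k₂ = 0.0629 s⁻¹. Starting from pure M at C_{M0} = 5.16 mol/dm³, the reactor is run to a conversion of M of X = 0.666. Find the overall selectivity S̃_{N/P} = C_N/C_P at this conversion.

C_M = C_{M0}(1−X) = 1.723 mol/dm³.
Both paths are first order in M, so the instantaneous fraction to N is constant: dC_N/d(−C_M) = k₁/(k₁+k₂) = 0.9454.
C_N = 0.9454·(C_{M0}−C_M) = 0.9454×3.437 = 3.25 mol/dm³.
C_P = (C_{M0}−C_M)−C_N = 0.1875 mol/dm³; S̃_{N/P} = 3.249/0.1875 = 17.3.

17.3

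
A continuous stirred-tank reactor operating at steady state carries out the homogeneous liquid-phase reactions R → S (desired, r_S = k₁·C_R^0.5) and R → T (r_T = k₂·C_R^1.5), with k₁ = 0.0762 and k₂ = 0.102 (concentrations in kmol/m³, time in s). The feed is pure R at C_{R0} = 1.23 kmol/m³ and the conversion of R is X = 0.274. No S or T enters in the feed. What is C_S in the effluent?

0.154 kmol/m³

Exit C_R = C_{R0}(1−X) = 1.23×0.726 = 0.8930 kmol/m³.
Rates in a CSTR are evaluated at the outlet concentration: r_S = 0.0762×0.8930^0.5 = 0.07201, r_T = 0.102×0.8930^1.5 = 0.08607.
Fraction of consumed R going to S: r_S/(r_S+r_T) = 0.4555.
C_S = 0.4555·C_{R0}·X = 0.4555×1.23×0.274 = 0.154 kmol/m³.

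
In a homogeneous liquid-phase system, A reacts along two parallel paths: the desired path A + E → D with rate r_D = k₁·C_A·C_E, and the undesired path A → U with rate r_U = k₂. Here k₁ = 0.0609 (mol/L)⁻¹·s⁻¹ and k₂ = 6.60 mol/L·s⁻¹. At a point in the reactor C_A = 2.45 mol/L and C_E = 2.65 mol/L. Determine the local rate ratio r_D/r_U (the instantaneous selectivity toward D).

0.0599

S_{D/U} = r_D/r_U = (k₁·C_A·C_E)/(k₂) = (k₁/k₂)·C_A·C_E.
= (0.0609×2.450×2.650) / (6.60) = 0.3954/6.600 = 0.0599.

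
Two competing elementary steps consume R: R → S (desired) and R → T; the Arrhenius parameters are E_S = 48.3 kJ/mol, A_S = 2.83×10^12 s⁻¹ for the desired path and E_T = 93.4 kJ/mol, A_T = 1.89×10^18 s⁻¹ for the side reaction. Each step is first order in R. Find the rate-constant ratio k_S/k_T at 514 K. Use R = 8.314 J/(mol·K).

0.0574

Since both paths have the same order in R, the concentration cancels and S_{S/T} = k_S/k_T = (A_S/A_T)·exp[(E_T−E_S)/(RT)].
(E_T−E_S)/(RT) = (93.4−48.3)×10³/(8.314×514) = 45100/4273 = 10.55.
k_S/k_T = (2.83×10^12/1.89×10^18)·exp(10.55) = 1.497×10^-6 × 38318 = 0.0574.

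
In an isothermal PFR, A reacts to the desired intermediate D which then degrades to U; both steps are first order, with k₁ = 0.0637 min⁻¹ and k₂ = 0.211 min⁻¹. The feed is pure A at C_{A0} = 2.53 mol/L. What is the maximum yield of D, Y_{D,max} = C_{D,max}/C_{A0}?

0.180

At the optimum, C_{D,max}/C_{A0} = (k₁/k₂)^[k₂/(k₂−k₁)].
= (0.0637/0.211)^(0.211/(0.211−0.0637)) = (0.3019)^(1.432) = 0.1799.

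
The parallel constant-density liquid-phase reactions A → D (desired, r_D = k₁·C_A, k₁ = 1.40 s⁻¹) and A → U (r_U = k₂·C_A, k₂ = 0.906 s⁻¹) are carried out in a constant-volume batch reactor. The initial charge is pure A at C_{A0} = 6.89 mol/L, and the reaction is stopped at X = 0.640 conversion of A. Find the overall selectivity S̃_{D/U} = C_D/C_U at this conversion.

C_A = C_{A0}(1−X) = 2.480 mol/L.
Both paths are first order in A, so the instantaneous fraction to D is constant: dC_D/d(−C_A) = k₁/(k₁+k₂) = 0.6071.
C_D = 0.6071·(C_{A0}−C_A) = 0.6071×4.410 = 2.68 mol/L.
C_U = (C_{A0}−C_A)−C_D = 1.732 mol/L; S̃_{D/U} = 2.677/1.732 = 1.55.

1.55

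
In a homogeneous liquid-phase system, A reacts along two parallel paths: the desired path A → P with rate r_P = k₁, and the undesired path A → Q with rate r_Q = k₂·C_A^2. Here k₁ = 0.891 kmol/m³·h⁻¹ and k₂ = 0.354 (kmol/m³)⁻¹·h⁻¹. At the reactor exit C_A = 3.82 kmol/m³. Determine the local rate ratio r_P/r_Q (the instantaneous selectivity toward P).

0.172

S_{P/Q} = r_P/r_Q = (k₁)/(k₂·C_A^2) = (k₁/k₂)·C_A^-2.
= (0.891) / (0.354×3.820^2) = 0.8910/5.166 = 0.172.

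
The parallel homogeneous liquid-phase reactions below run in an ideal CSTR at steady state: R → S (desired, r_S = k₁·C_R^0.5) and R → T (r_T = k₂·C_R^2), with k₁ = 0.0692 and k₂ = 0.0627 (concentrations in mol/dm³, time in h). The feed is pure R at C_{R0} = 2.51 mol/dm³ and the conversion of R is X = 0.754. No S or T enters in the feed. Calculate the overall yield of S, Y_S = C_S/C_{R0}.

Exit C_R = C_{R0}(1−X) = 2.51×0.246 = 0.6175 mol/dm³.
In a CSTR the entire volume is at exit conditions, so r_S = 0.0692×0.6175^0.5 = 0.05438 and r_T = 0.0627×0.6175^2 = 0.02390.
Fraction of consumed R going to S: r_S/(r_S+r_T) = 0.6946.
C_S = 0.6946·C_{R0}·X = 0.6946×2.51×0.754 = 1.31 mol/dm³; Y_S = C_S/C_{R0} = 0.524.

0.524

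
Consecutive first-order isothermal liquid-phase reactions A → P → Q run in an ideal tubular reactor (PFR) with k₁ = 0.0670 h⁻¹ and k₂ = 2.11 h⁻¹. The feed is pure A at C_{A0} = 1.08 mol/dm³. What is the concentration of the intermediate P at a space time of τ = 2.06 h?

0.0304 mol/dm³

The intermediate concentration in a first-order A→B→C sequence is C_P = k₁C_{A0}(e^(−k₁τ) − e^(−k₂τ))/(k₂−k₁).
e^(−k₁τ) = e^(−0.0670×2.06) = e^(−0.1380) = 0.8711; e^(−k₂τ) = e^(−4.347) = 0.01295.
C_P = 0.0670×1.08/(2.11−0.0670) × (0.8711−0.01295) = 0.03542×0.8581 = 0.03039 mol/dm³.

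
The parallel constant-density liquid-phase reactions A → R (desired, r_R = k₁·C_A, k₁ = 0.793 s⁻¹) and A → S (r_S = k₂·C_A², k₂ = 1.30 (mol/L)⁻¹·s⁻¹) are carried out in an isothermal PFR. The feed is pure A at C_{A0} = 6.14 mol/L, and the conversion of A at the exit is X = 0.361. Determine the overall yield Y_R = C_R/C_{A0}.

C_A = C_{A0}(1−X) = 3.923 mol/L.
Along a PFR/batch, dC_R/dC_A = −r_R/(r_R+r_S) = −k₁/(k₁+k₂·C_A).
Integrating from C_{A0} to C_A: C_R = (0.793/1.30)·ln[(0.793+1.30·6.14)/(0.793+1.30·3.92)] = 0.6100·ln(8.775/5.893) = 0.2428 mol/L.
Y_R = C_R/C_{A0} = 0.2428/6.14 = 0.0395.

0.0395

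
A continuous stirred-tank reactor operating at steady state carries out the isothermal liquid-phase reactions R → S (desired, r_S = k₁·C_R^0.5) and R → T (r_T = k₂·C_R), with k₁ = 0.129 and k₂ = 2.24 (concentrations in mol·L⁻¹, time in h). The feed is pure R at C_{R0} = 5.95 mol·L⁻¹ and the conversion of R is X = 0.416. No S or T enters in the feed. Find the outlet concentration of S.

Exit C_R = C_{R0}(1−X) = 5.95×0.584 = 3.475 mol·L⁻¹.
Rates in a CSTR are evaluated at the outlet concentration: r_S = 0.129×3.475^0.5 = 0.2405, r_T = 2.24×3.475 = 7.784.
Fraction of consumed R going to S: r_S/(r_S+r_T) = 0.02997.
C_S = 0.02997·C_{R0}·X = 0.02997×5.95×0.416 = 0.0742 mol·L⁻¹.

0.0742 mol·L⁻¹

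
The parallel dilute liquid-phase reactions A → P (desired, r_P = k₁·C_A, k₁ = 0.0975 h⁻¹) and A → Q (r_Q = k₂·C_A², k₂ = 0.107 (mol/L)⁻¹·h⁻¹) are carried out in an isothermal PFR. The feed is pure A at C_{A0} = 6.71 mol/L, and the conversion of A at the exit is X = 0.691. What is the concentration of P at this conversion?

C_A = C_{A0}(1−X) = 2.073 mol/L.
Along a PFR/batch, dC_P/dC_A = −r_P/(r_P+r_Q) = −k₁/(k₁+k₂·C_A).
Integrating from C_{A0} to C_A: C_P = (0.0975/0.107)·ln[(0.0975+0.107·6.71)/(0.0975+0.107·2.07)] = 0.9112·ln(0.8155/0.3194) = 0.8542 mol/L.

0.854 mol/L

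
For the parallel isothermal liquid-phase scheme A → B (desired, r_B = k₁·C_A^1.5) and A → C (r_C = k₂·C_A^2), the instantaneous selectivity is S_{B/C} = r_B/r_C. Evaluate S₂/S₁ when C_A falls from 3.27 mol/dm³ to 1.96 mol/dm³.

S_{B/C} = (k₁/k₂)·C_A^-0.5, so S₂/S₁ = (C_{A,2}/C_{A,1})^-0.5.
= (1.96/3.27)^(-0.5) = (0.5994)^(-0.5) = 1.29.

1.29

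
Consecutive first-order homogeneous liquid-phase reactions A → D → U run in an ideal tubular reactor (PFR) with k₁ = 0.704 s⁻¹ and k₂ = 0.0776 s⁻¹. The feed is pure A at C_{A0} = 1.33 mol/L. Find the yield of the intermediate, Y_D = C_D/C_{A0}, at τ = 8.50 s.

0.578

The intermediate concentration in a first-order A→B→C sequence is C_D = k₁C_{A0}(e^(−k₁τ) − e^(−k₂τ))/(k₂−k₁).
e^(−k₁τ) = e^(−0.704×8.50) = e^(−5.984) = 0.002519; e^(−k₂τ) = e^(−0.6596) = 0.5171.
C_D = 0.704×1.33/(0.0776−0.704) × (0.002519−0.5171) = (-1.495)×(-0.5145) = 0.7691 mol/L.
Y_D = C_D/C_{A0} = 0.7691/1.33 = 0.578.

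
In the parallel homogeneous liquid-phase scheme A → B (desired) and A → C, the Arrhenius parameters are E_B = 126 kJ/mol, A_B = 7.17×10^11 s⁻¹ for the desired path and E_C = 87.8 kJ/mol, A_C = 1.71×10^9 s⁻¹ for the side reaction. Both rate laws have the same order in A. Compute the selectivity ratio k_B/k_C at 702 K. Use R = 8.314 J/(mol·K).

0.603

With equal orders, S_{B/C} = k_B/k_C = (A_B/A_C)·exp[(E_C−E_B)/(RT)].
(E_C−E_B)/(RT) = (87.8−126)×10³/(8.314×702) = -38200/5836 = -6.545.
k_B/k_C = (7.17×10^11/1.71×10^9)·exp(-6.545) = 419.3 × 0.001437 = 0.603.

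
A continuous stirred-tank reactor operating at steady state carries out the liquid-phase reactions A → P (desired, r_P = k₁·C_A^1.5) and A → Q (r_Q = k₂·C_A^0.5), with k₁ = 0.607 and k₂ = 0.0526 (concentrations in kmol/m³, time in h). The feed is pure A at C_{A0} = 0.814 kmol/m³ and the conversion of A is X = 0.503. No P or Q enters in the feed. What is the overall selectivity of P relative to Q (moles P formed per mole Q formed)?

Exit C_A = C_{A0}(1−X) = 0.814×0.497 = 0.4046 kmol/m³.
Rates in a CSTR are evaluated at the outlet concentration: r_P = 0.607×0.4046^1.5 = 0.1562, r_Q = 0.0526×0.4046^0.5 = 0.03346.
Overall selectivity = C_P/C_Q = r_Pτ/(r_Qτ) = r_P/r_Q = 4.67.

4.67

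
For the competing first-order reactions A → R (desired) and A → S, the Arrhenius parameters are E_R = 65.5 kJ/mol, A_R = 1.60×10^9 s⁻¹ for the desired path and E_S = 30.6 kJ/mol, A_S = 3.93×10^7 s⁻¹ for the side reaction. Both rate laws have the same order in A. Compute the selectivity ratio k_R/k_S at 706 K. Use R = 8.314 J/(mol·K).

Since both paths have the same order in A, the concentration cancels and S_{R/S} = k_R/k_S = (A_R/A_S)·exp[(E_S−E_R)/(RT)].
(E_S−E_R)/(RT) = (30.6−65.5)×10³/(8.314×706) = -34900/5870 = -5.946.
k_R/k_S = (1.60×10^9/3.93×10^7)·exp(-5.946) = 40.71 × 0.002617 = 0.107.
Since E_R > E_S, raising the temperature improves selectivity toward R.

0.107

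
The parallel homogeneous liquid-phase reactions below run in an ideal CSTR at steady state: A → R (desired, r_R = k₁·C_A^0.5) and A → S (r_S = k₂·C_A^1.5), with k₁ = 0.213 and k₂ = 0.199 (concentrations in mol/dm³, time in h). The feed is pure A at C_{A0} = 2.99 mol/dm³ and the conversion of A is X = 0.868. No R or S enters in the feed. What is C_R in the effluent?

1.90 mol/dm³

Exit C_A = C_{A0}(1−X) = 2.99×0.132 = 0.3947 mol/dm³.
Rates in a CSTR are evaluated at the outlet concentration: r_R = 0.213×0.3947^0.5 = 0.1338, r_S = 0.199×0.3947^1.5 = 0.04934.
Fraction of consumed A going to R: r_R/(r_R+r_S) = 0.7306.
C_R = 0.7306·C_{A0}·X = 0.7306×2.99×0.868 = 1.90 mol/dm³.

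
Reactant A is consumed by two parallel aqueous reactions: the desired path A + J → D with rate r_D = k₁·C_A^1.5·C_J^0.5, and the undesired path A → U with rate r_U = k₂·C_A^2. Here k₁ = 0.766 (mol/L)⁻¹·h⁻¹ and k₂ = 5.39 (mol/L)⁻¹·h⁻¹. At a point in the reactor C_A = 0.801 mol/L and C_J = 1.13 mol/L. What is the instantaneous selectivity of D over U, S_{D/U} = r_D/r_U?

S_{D/U} = r_D/r_U = (k₁·C_A^1.5·C_J^0.5)/(k₂·C_A^2) = (k₁/k₂)·C_A^-0.5·C_J^0.5.
= (0.766×0.8010^1.5×1.130^0.5) / (5.39×0.8010^2) = 0.5837/3.458 = 0.169.
The undesired path is higher order in A, so low C_A (CSTR or dilute feed) favours D.

0.169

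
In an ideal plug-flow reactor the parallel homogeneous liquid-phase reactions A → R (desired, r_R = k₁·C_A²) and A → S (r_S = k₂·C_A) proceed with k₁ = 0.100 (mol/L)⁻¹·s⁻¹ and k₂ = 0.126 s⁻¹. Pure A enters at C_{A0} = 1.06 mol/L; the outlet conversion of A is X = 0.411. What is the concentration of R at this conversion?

0.174 mol/L

C_A = C_{A0}(1−X) = 0.6243 mol/L.
Along a PFR/batch, dC_S/dC_A = −r_S/(r_R+r_S) = −k₂/(k₂+k₁·C_A).
Integrating from C_{A0} to C_A: C_S = (0.126/0.100)·ln[(0.126+0.100·1.06)/(0.126+0.100·0.624)] = 1.260·ln(0.2320/0.1884) = 0.2621 mol/L.
Then C_R = (C_{A0}−C_A) − C_S = 0.4357 − 0.2621 = 0.1736 mol/L.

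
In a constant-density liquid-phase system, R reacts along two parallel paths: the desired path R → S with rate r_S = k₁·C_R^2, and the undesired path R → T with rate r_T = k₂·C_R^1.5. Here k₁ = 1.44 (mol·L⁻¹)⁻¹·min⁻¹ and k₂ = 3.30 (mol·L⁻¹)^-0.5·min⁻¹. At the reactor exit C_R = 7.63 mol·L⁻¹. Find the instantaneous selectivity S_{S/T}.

1.21

S_{S/T} = r_S/r_T = (k₁·C_R^2)/(k₂·C_R^1.5) = (k₁/k₂)·C_R^0.5.
= (1.44×7.630^2) / (3.30×7.630^1.5) = 83.83/69.55 = 1.21.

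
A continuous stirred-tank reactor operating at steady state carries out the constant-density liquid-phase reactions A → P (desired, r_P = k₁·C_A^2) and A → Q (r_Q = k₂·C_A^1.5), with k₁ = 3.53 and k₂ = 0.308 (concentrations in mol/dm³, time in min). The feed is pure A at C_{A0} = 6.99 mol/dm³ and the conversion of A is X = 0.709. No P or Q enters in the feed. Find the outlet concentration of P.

Exit C_A = C_{A0}(1−X) = 6.99×0.291 = 2.034 mol/dm³.
Rates in a CSTR are evaluated at the outlet concentration: r_P = 3.53×2.034^2 = 14.61, r_Q = 0.308×2.034^1.5 = 0.8935.
Fraction of consumed A going to P: r_P/(r_P+r_Q) = 0.9423.
C_P = 0.9423·C_{A0}·X = 0.9423×6.99×0.709 = 4.67 mol/dm³.

4.67 mol/dm³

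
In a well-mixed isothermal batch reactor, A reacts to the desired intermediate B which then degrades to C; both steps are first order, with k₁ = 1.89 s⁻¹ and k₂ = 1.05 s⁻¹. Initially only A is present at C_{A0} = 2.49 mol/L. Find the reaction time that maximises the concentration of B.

The intermediate peaks when r₁ = r₂, i.e. k₁e^(−k₁t) = k₂e^(−k₂t), giving t_opt = ln(k₂/k₁)/(k₂−k₁).
= ln(1.05/1.89)/(1.05−1.89) = ln(0.5556)/-0.8400 = -0.5878/-0.8400 = 0.700 s.

0.700 s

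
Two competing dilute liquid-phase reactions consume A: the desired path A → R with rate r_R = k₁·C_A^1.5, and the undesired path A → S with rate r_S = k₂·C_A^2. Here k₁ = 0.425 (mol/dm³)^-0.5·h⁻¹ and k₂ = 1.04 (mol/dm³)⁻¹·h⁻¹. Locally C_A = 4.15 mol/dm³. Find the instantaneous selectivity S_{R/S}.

S_{R/S} = r_R/r_S = (k₁·C_A^1.5)/(k₂·C_A^2) = (k₁/k₂)·C_A^-0.5.
= (0.425×4.150^1.5) / (1.04×4.150^2) = 3.593/17.91 = 0.201.
The undesired path is higher order in A, so low C_A (CSTR or dilute feed) favours R.

0.201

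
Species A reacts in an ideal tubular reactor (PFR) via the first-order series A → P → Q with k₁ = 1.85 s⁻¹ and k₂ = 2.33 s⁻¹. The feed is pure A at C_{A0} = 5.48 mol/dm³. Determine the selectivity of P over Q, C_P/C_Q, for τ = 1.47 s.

The intermediate concentration in a first-order A→B→C sequence is C_P = k₁C_{A0}(e^(−k₁τ) − e^(−k₂τ))/(k₂−k₁).
e^(−k₁τ) = e^(−1.85×1.47) = e^(−2.720) = 0.06591; e^(−k₂τ) = e^(−3.425) = 0.03255.
C_P = 1.85×5.48/(2.33−1.85) × (0.06591−0.03255) = 21.12×0.03336 = 0.7046 mol/dm³.
C_A = C_{A0}e^(−k₁τ) = 0.3612 mol/dm³, so C_Q = C_{A0}−C_A−C_P = 4.414 mol/dm³; C_P/C_Q = 0.160.

0.160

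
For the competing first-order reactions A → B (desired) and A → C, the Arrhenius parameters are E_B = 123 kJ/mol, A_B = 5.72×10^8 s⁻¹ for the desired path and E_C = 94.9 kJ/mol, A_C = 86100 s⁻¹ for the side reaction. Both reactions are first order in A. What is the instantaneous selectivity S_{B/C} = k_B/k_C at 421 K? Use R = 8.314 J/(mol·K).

With equal orders, S_{B/C} = k_B/k_C = (A_B/A_C)·exp[(E_C−E_B)/(RT)].
(E_C−E_B)/(RT) = (94.9−123)×10³/(8.314×421) = -28100/3500 = -8.028.
k_B/k_C = (5.72×10^8/86100)·exp(-8.028) = 6643 × 3.262×10^-4 = 2.17.
Since E_B > E_C, raising the temperature improves selectivity toward B.

2.17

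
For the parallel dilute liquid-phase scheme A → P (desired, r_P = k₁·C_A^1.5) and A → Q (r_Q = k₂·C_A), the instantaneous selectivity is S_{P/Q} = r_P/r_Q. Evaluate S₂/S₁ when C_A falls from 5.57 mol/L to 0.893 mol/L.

0.400

S_{P/Q} = (k₁/k₂)·C_A^0.5, so S₂/S₁ = (C_{A,2}/C_{A,1})^0.5.
= (0.893/5.57)^0.5 = (0.1603)^0.5 = 0.400.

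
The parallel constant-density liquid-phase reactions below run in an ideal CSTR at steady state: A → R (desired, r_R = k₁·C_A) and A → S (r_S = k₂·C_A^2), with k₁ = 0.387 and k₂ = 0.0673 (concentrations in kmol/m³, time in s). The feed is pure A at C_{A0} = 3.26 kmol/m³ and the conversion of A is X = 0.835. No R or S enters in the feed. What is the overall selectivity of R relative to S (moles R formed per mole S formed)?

Exit C_A = C_{A0}(1−X) = 3.26×0.165 = 0.5379 kmol/m³.
Rates in a CSTR are evaluated at the outlet concentration: r_R = 0.387×0.5379 = 0.2082, r_S = 0.0673×0.5379^2 = 0.01947.
Overall selectivity = C_R/C_S = r_Rτ/(r_Sτ) = r_R/r_S = 10.7.

10.7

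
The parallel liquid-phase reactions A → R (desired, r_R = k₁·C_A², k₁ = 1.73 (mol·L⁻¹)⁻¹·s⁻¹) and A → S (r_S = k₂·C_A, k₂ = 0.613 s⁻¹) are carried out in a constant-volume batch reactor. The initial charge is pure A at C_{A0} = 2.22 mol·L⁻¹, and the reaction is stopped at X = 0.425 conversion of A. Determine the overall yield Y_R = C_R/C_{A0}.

C_A = C_{A0}(1−X) = 1.276 mol·L⁻¹.
Along a PFR/batch, dC_S/dC_A = −r_S/(r_R+r_S) = −k₂/(k₂+k₁·C_A).
Integrating from C_{A0} to C_A: C_S = (0.613/1.73)·ln[(0.613+1.73·2.22)/(0.613+1.73·1.28)] = 0.3543·ln(4.454/2.821) = 0.1618 mol·L⁻¹.
Then C_R = (C_{A0}−C_A) − C_S = 0.9435 − 0.1618 = 0.7817 mol·L⁻¹.
Y_R = C_R/C_{A0} = 0.7817/2.22 = 0.352.

0.352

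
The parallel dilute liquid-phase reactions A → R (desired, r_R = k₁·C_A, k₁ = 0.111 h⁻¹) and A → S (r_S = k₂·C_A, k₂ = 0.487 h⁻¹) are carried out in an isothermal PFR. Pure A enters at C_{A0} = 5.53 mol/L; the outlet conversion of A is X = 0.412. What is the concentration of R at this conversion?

C_A = C_{A0}(1−X) = 3.252 mol/L.
Both paths are first order in A, so the instantaneous fraction to R is constant: dC_R/d(−C_A) = k₁/(k₁+k₂) = 0.1856.
C_R = 0.1856·(C_{A0}−C_A) = 0.1856×2.278 = 0.423 mol/L.

0.423 mol/L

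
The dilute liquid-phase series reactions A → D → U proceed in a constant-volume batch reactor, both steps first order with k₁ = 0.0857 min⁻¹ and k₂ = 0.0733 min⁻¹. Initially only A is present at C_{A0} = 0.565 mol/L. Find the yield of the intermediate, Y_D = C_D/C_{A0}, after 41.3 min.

For first-order series with pure A initially, C_D(t) = k₁C_{A0}/(k₂−k₁)·(e^(−k₁t) − e^(−k₂t)).
e^(−k₁t) = e^(−0.0857×41.3) = e^(−3.539) = 0.02903; e^(−k₂t) = e^(−3.027) = 0.04845.
C_D = 0.0857×0.565/(0.0733−0.0857) × (0.02903−0.04845) = (-3.905)×(-0.01942) = 0.07582 mol/L.
Y_D = C_D/C_{A0} = 0.07582/0.565 = 0.134.

0.134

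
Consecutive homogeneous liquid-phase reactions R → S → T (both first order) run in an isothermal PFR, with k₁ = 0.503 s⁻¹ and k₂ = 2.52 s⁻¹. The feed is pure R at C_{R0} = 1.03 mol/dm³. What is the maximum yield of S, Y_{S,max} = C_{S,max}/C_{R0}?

0.134

At the optimum, C_{S,max}/C_{R0} = (k₁/k₂)^[k₂/(k₂−k₁)].
= (0.503/2.52)^(2.52/(2.52−0.503)) = (0.1996)^(1.249) = 0.1335.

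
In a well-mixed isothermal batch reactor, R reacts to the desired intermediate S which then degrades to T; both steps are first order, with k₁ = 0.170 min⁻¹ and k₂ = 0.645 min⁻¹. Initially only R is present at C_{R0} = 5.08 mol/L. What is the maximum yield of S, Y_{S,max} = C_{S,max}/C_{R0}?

Evaluating C_S at t_opt = ln(k₂/k₁)/(k₂−k₁) gives C_{S,max}/C_{R0} = (k₁/k₂)^[k₂/(k₂−k₁)].
= (0.170/0.645)^(0.645/(0.645−0.170)) = (0.2636)^(1.358) = 0.1635.

0.164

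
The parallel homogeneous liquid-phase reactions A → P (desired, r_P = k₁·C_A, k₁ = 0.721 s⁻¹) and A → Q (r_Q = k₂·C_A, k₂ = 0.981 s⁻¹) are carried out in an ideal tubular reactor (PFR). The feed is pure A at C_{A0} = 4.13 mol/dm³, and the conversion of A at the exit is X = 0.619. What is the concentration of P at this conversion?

C_A = C_{A0}(1−X) = 1.574 mol/dm³.
Both paths are first order in A, so the instantaneous fraction to P is constant: dC_P/d(−C_A) = k₁/(k₁+k₂) = 0.4236.
C_P = 0.4236·(C_{A0}−C_A) = 0.4236×2.556 = 1.08 mol/dm³.

1.08 mol/dm³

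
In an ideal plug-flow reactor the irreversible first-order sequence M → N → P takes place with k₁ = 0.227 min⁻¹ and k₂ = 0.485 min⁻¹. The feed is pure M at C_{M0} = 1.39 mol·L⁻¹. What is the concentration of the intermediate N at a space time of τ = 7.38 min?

For first-order series with pure M initially, C_N(τ) = k₁C_{M0}/(k₂−k₁)·(e^(−k₁τ) − e^(−k₂τ)).
e^(−k₁τ) = e^(−0.227×7.38) = e^(−1.675) = 0.1873; e^(−k₂τ) = e^(−3.579) = 0.02790.
C_N = 0.227×1.39/(0.485−0.227) × (0.1873−0.02790) = 1.223×0.1594 = 0.1949 mol·L⁻¹.

0.195 mol·L⁻¹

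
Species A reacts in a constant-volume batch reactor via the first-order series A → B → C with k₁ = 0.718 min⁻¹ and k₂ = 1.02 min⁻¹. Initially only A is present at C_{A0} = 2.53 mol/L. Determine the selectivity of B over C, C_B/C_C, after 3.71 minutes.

0.136

The intermediate concentration in a first-order A→B→C sequence is C_B = k₁C_{A0}(e^(−k₁t) − e^(−k₂t))/(k₂−k₁).
e^(−k₁t) = e^(−0.718×3.71) = e^(−2.664) = 0.06968; e^(−k₂t) = e^(−3.784) = 0.02273.
C_B = 0.718×2.53/(1.02−0.718) × (0.06968−0.02273) = 6.015×0.04696 = 0.2824 mol/L.
C_A = C_{A0}e^(−k₁t) = 0.1763 mol/L, so C_C = C_{A0}−C_A−C_B = 2.071 mol/L; C_B/C_C = 0.136.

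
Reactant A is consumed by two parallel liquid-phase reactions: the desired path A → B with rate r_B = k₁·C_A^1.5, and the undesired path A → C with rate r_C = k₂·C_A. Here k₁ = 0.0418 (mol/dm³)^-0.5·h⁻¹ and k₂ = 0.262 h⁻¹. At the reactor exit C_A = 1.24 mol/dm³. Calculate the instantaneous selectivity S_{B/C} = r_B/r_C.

0.178

S_{B/C} = r_B/r_C = (k₁·C_A^1.5)/(k₂·C_A) = (k₁/k₂)·C_A^0.5.
= (0.0418×1.240^1.5) / (0.262×1.240) = 0.05772/0.3249 = 0.178.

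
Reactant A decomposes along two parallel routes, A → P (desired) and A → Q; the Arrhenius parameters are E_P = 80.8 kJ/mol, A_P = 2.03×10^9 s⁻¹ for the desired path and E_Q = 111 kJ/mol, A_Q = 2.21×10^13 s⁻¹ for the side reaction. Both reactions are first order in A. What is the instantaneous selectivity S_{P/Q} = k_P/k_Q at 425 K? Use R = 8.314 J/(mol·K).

With equal orders, S_{P/Q} = k_P/k_Q = (A_P/A_Q)·exp[(E_Q−E_P)/(RT)].
(E_Q−E_P)/(RT) = (111−80.8)×10³/(8.314×425) = 30200/3533 = 8.547.
k_P/k_Q = (2.03×10^9/2.21×10^13)·exp(8.547) = 9.186×10^-5 × 5151 = 0.473.
Since E_P < E_Q, lowering the temperature improves selectivity toward P.

0.473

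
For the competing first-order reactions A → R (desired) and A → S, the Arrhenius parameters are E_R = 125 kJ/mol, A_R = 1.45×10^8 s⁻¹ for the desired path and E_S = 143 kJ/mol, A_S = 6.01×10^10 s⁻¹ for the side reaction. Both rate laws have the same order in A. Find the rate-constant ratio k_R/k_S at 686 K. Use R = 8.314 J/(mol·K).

0.0566

k_R/k_S = (A_R/A_S)·exp[−(E_R−E_S)/(RT)] = (A_R/A_S)·exp[(E_S−E_R)/(RT)].
(E_S−E_R)/(RT) = (143−125)×10³/(8.314×686) = 18000/5703 = 3.156.
k_R/k_S = (1.45×10^8/6.01×10^10)·exp(3.156) = 0.002413 × 23.48 = 0.0566.
Since E_R < E_S, lowering the temperature improves selectivity toward R.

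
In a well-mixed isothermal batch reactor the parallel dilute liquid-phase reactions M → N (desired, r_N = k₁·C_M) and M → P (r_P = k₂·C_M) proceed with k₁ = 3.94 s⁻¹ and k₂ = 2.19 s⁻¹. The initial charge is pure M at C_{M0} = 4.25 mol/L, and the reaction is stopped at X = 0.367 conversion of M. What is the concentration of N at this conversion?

1.00 mol/L

C_M = C_{M0}(1−X) = 2.690 mol/L.
Both paths are first order in M, so the instantaneous fraction to N is constant: dC_N/d(−C_M) = k₁/(k₁+k₂) = 0.6427.
C_N = 0.6427·(C_{M0}−C_M) = 0.6427×1.560 = 1.00 mol/L.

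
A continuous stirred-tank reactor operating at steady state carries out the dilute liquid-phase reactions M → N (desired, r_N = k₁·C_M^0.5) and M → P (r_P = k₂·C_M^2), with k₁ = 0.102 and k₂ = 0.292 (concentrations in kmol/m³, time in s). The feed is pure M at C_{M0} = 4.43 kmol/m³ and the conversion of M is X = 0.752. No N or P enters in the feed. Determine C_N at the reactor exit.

Exit C_M = C_{M0}(1−X) = 4.43×0.248 = 1.099 kmol/m³.
A CSTR operates uniformly at the exit composition, giving r_N = 0.1069 and r_P = 0.3524 (each k·C_M^n at C_M = 1.099).
Fraction of consumed M going to N: r_N/(r_N+r_P) = 0.2327.
C_N = 0.2327·C_{M0}·X = 0.2327×4.43×0.752 = 0.775 kmol/m³.

0.775 kmol/m³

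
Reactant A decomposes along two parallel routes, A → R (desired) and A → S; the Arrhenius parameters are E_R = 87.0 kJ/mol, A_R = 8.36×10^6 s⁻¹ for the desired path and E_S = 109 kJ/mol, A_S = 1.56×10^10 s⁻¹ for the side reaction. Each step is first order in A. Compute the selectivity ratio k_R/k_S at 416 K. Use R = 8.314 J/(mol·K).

0.310

k_R/k_S = (A_R/A_S)·exp[−(E_R−E_S)/(RT)] = (A_R/A_S)·exp[(E_S−E_R)/(RT)].
(E_S−E_R)/(RT) = (109−87.0)×10³/(8.314×416) = 22000/3459 = 6.361.
k_R/k_S = (8.36×10^6/1.56×10^10)·exp(6.361) = 5.359×10^-4 × 578.8 = 0.310.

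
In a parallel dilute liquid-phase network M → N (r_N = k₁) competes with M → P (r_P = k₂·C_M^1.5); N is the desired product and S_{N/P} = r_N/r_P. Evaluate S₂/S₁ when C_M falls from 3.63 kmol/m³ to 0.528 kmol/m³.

S_{N/P} = (k₁/k₂)·C_M^-1.5, so S₂/S₁ = (C_{M,2}/C_{M,1})^-1.5.
= (0.528/3.63)^(-1.5) = (0.1455)^(-1.5) = 18.0.
Selectivity toward N rises as C_M falls — low-concentration operation is favoured.

18.0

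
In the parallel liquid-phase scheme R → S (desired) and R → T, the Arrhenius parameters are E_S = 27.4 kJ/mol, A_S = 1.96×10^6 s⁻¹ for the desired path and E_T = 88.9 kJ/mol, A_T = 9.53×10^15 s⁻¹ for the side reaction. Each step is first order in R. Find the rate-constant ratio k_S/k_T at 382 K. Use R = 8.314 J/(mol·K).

0.0528

With equal orders, S_{S/T} = k_S/k_T = (A_S/A_T)·exp[(E_T−E_S)/(RT)].
(E_T−E_S)/(RT) = (88.9−27.4)×10³/(8.314×382) = 61500/3176 = 19.36.
k_S/k_T = (1.96×10^6/9.53×10^15)·exp(19.36) = 2.057×10^-10 × 2.569×10^8 = 0.0528.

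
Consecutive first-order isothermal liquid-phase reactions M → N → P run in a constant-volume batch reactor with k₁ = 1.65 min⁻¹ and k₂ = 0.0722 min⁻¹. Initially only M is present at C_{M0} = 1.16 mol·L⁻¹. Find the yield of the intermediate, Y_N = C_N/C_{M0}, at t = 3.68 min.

0.799

For first-order series with pure M initially, C_N(t) = k₁C_{M0}/(k₂−k₁)·(e^(−k₁t) − e^(−k₂t)).
e^(−k₁t) = e^(−1.65×3.68) = e^(−6.072) = 0.002307; e^(−k₂t) = e^(−0.2657) = 0.7667.
C_N = 1.65×1.16/(0.0722−1.65) × (0.002307−0.7667) = (-1.213)×(-0.7644) = 0.9272 mol·L⁻¹.
Y_N = C_N/C_{M0} = 0.9272/1.16 = 0.799.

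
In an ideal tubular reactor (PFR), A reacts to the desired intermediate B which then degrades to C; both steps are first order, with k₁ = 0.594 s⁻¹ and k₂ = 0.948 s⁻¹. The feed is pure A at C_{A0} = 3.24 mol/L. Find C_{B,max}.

At the optimum, C_{B,max}/C_{A0} = (k₁/k₂)^[k₂/(k₂−k₁)].
= (0.594/0.948)^(0.948/(0.948−0.594)) = (0.6266)^(2.678) = 0.2860.
C_{B,max} = 0.2860×3.24 = 0.927 mol/L.

0.927 mol/L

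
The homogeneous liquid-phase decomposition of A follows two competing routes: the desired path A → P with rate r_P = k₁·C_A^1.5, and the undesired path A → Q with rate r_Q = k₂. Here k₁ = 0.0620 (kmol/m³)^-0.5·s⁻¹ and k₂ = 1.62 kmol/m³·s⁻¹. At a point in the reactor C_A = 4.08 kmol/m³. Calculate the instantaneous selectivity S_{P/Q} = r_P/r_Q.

S_{P/Q} = r_P/r_Q = (k₁·C_A^1.5)/(k₂) = (k₁/k₂)·C_A^1.5.
= (0.0620×4.080^1.5) / (1.62) = 0.5110/1.620 = 0.315.

0.315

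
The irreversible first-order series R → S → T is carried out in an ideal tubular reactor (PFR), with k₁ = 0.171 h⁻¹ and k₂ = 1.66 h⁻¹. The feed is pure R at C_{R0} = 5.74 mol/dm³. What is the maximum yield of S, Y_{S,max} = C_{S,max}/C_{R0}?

0.0793

Evaluating C_S at τ_opt = ln(k₂/k₁)/(k₂−k₁) gives C_{S,max}/C_{R0} = (k₁/k₂)^[k₂/(k₂−k₁)].
= (0.171/1.66)^(1.66/(1.66−0.171)) = (0.1030)^(1.115) = 0.07935.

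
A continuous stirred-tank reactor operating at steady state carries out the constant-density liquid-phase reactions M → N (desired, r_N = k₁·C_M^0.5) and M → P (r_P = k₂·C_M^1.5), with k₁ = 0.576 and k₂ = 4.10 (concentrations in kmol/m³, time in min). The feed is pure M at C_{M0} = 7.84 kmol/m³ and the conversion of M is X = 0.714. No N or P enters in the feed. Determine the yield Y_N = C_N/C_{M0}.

0.0421

Exit C_M = C_{M0}(1−X) = 7.84×0.286 = 2.242 kmol/m³.
Rates in a CSTR are evaluated at the outlet concentration: r_N = 0.576×2.242^0.5 = 0.8625, r_P = 4.10×2.242^1.5 = 13.77.
Fraction of consumed M going to N: r_N/(r_N+r_P) = 0.05896.
C_N = 0.05896·C_{M0}·X = 0.05896×7.84×0.714 = 0.330 kmol/m³; Y_N = C_N/C_{M0} = 0.0421.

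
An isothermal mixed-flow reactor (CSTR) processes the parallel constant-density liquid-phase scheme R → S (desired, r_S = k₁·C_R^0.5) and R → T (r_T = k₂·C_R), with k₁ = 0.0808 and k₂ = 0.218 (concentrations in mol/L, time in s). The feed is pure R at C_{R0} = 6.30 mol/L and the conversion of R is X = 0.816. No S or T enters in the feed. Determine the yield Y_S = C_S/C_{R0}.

Exit C_R = C_{R0}(1−X) = 6.30×0.184 = 1.159 mol/L.
In a CSTR the entire volume is at exit conditions, so r_S = 0.0808×1.159^0.5 = 0.08699 and r_T = 0.218×1.159 = 0.2527.
Fraction of consumed R going to S: r_S/(r_S+r_T) = 0.2561.
C_S = 0.2561·C_{R0}·X = 0.2561×6.30×0.816 = 1.32 mol/L; Y_S = C_S/C_{R0} = 0.209.

0.209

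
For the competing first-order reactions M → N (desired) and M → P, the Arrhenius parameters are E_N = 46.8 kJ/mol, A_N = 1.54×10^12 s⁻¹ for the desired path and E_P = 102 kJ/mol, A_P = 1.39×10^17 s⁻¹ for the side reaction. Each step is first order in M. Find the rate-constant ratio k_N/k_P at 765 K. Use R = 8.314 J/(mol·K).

0.0651

With equal orders, S_{N/P} = k_N/k_P = (A_N/A_P)·exp[(E_P−E_N)/(RT)].
(E_P−E_N)/(RT) = (102−46.8)×10³/(8.314×765) = 55200/6360 = 8.679.
k_N/k_P = (1.54×10^12/1.39×10^17)·exp(8.679) = 1.108×10^-5 × 5878 = 0.0651.
Since E_N < E_P, lowering the temperature improves selectivity toward N.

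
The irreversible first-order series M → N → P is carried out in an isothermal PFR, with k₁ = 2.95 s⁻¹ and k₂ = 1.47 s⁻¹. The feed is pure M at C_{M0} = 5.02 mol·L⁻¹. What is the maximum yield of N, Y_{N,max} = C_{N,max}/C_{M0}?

0.501

Evaluating C_N at τ_opt = ln(k₂/k₁)/(k₂−k₁) gives C_{N,max}/C_{M0} = (k₁/k₂)^[k₂/(k₂−k₁)].
= (2.95/1.47)^(1.47/(1.47−2.95)) = (2.007)^(-0.9932) = 0.5007.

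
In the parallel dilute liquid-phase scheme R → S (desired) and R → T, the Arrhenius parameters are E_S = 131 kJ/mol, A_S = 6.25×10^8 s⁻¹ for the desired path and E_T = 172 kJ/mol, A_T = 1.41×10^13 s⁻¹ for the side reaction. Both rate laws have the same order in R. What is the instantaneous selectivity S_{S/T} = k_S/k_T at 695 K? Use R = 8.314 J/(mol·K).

Since both paths have the same order in R, the concentration cancels and S_{S/T} = k_S/k_T = (A_S/A_T)·exp[(E_T−E_S)/(RT)].
(E_T−E_S)/(RT) = (172−131)×10³/(8.314×695) = 41000/5778 = 7.096.
k_S/k_T = (6.25×10^8/1.41×10^13)·exp(7.096) = 4.433×10^-5 × 1207 = 0.0535.

0.0535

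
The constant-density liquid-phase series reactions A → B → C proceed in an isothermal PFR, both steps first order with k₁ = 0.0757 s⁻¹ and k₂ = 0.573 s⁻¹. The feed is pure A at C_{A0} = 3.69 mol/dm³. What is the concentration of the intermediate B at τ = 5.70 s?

0.343 mol/dm³

The intermediate concentration in a first-order A→B→C sequence is C_B = k₁C_{A0}(e^(−k₁τ) − e^(−k₂τ))/(k₂−k₁).
e^(−k₁τ) = e^(−0.0757×5.70) = e^(−0.4315) = 0.6495; e^(−k₂τ) = e^(−3.266) = 0.03815.
C_B = 0.0757×3.69/(0.573−0.0757) × (0.6495−0.03815) = 0.5617×0.6114 = 0.3434 mol/dm³.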